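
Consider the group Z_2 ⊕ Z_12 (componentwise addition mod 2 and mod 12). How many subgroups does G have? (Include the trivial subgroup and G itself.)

|G| = 24, so by Lagrange every subgroup order divides 24. Divisors: 1, 2, 3, 4, 6, 8, 12, 24.
Subgroups by order — order 1: 1; order 2: 3; order 3: 1; order 4: 3; order 6: 3; order 8: 1; order 12: 3; order 24: 1.
Total: 1 + 3 + 1 + 3 + 3 + 1 + 3 + 1 = 16.

16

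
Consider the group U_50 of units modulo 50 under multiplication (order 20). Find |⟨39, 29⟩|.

|⟨39⟩| = 10 and |⟨29⟩| = 10, so |H| is a multiple of lcm(10, 10) = 10 and divides |G| = 20.
Closing under the operation: H = {1, 9, 11, 19, 21, 29, 31, 39, 41, 49}, so |H| = 10.

10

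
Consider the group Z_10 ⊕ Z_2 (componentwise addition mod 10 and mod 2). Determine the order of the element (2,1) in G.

The order of (2,1) in Z_10 × Z_2 is lcm(ord(2) in Z_10, ord(1) in Z_2).
ord(2) = 5 and ord(1) = 2, so |⟨(2,1)⟩| = lcm(5, 2) = 10.

10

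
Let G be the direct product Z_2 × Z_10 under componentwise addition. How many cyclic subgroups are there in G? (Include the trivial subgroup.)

8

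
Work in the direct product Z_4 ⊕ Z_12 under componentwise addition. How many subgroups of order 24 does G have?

|G| = 48 and 24 | 48, so subgroups of order 24 are possible by Lagrange.
The subgroups of order 24 are: {(0,0), (0,1), (0,2), (0,3), (0,4), (0,5), (0,6), (0,7), (0,8), (0,9), (0,10), (0,11), (2,0), (2,1), (2,2), (2,3), (2,4), (2,5), (2,6), (2,7), (2,8), (2,9), (2,10), (2,11)}; {(0,0), (0,2), (0,4), (0,6), (0,8), (0,10), (1,0), (1,2), (1,4), (1,6), (1,8), (1,10), (2,0), (2,2), (2,4), (2,6), (2,8), (2,10), (3,0), (3,2), (3,4), (3,6), (3,8), (3,10)}; {(0,0), (0,2), (0,4), (0,6), (0,8), (0,10), (1,1), (1,3), (1,5), (1,7), (1,9), (1,11), (2,0), (2,2), (2,4), (2,6), (2,8), (2,10), (3,1), (3,3), (3,5), (3,7), (3,9), (3,11)}.
So G has 3 subgroups of order 24.

3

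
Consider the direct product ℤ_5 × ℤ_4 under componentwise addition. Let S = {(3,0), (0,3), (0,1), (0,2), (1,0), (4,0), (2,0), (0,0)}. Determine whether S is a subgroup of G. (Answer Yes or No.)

|S| = 8 does not divide |G| = 20, so by Lagrange S is not a subgroup.

No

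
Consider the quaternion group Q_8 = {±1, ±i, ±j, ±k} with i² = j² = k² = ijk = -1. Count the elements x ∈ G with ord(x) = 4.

6

The elements of order 4 are: i, -i, j, -j, k, -k.
That's 6.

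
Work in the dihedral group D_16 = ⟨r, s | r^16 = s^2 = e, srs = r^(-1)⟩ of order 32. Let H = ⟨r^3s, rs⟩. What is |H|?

16

|⟨r^3s⟩| = 2 and |⟨rs⟩| = 2, so |H| is a multiple of lcm(2, 2) = 2 and divides |G| = 32.
Closing under the operation: H = {e, r^2, r^4, r^6, r^8, r^10, r^12, r^14, rs, r^3s, r^5s, r^7s, r^9s, r^11s, r^13s, r^15s}, so |H| = 16.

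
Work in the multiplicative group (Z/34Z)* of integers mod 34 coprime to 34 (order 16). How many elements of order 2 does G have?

The elements of order 2 are: 33.
That's 1.

1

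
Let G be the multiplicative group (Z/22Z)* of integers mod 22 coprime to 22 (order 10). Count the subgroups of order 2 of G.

1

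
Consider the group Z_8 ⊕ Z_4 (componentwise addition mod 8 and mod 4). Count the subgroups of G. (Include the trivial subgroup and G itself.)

22

|G| = 32, so by Lagrange every subgroup order divides 32. Divisors: 1, 2, 4, 8, 16, 32.
Subgroups by order — order 1: 1; order 2: 3; order 4: 7; order 8: 7; order 16: 3; order 32: 1.
Total: 1 + 3 + 7 + 7 + 3 + 1 = 22.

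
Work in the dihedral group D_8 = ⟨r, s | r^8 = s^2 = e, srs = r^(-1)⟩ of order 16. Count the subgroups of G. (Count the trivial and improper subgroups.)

19

|G| = 16, so by Lagrange every subgroup order divides 16. Divisors: 1, 2, 4, 8, 16.
Subgroups by order — order 1: 1; order 2: 9; order 4: 5; order 8: 3; order 16: 1.
Total: 1 + 9 + 5 + 3 + 1 = 19.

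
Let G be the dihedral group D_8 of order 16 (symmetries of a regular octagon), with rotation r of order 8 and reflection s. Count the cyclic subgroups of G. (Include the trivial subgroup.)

Each element a generates a cyclic subgroup ⟨a⟩; distinct elements may generate the same one (a cyclic group of order d has φ(d) generators).
Cyclic subgroups by order — order 1: 1; order 2: 9; order 4: 1; order 8: 1.
Total: 12.

12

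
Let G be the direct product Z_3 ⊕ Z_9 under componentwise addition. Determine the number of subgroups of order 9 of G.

4

|G| = 27 and 9 | 27, so subgroups of order 9 are possible by Lagrange.
The subgroups of order 9 are: {(0,0), (0,1), (0,2), (0,3), (0,4), (0,5), (0,6), (0,7), (0,8)}; {(0,0), (0,3), (0,6), (1,0), (1,3), (1,6), (2,0), (2,3), (2,6)}; {(0,0), (0,3), (0,6), (1,1), (1,4), (1,7), (2,2), (2,5), (2,8)}; {(0,0), (0,3), (0,6), (1,2), (1,5), (1,8), (2,1), (2,4), (2,7)}.
So G has 4 subgroups of order 9.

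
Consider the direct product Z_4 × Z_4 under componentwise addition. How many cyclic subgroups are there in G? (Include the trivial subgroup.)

Each element a generates a cyclic subgroup ⟨a⟩; distinct elements may generate the same one (a cyclic group of order d has φ(d) generators).
Cyclic subgroups by order — order 1: 1; order 2: 3; order 4: 6.
Total: 10.

10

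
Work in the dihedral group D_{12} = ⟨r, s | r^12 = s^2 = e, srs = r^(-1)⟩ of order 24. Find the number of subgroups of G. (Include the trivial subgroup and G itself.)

34

|G| = 24, so by Lagrange every subgroup order divides 24. Divisors: 1, 2, 3, 4, 6, 8, 12, 24.
Subgroups by order — order 1: 1; order 2: 13; order 3: 1; order 4: 7; order 6: 5; order 8: 3; order 12: 3; order 24: 1.
Total: 1 + 13 + 1 + 7 + 5 + 3 + 3 + 1 = 34.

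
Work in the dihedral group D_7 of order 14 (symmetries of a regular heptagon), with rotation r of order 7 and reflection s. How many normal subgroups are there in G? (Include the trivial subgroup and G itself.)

G has 10 subgroups. Checking conjugation-invariance by order — order 1: 1/1 normal; order 2: 0/7 normal; order 7: 1/1 normal; order 14: 1/1 normal.
Total normal subgroups: 3.

3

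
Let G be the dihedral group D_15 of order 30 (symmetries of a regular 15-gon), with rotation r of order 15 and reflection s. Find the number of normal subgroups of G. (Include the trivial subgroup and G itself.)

5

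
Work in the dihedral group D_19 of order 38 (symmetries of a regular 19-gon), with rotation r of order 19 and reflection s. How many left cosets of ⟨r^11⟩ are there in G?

|⟨r^11⟩| = 19 and |G| = 38.
By Lagrange, [G : H] = |G|/|H| = 38/19 = 2.

2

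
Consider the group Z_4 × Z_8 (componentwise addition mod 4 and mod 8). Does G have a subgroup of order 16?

16 | 32. A subgroup of order 16 is {(0,0), (0,1), (0,2), (0,3), (0,4), (0,5), (0,6), (0,7), (2,0), (2,1), (2,2), (2,3), (2,4), (2,5), (2,6), (2,7)}.

Yes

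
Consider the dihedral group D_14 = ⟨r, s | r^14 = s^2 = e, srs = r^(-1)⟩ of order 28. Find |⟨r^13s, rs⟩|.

|⟨r^13s⟩| = 2 and |⟨rs⟩| = 2, so |H| is a multiple of lcm(2, 2) = 2 and divides |G| = 28.
Closing under the operation: H = {e, r^2, r^4, r^6, r^8, r^10, r^12, rs, r^3s, r^5s, r^7s, r^9s, r^11s, r^13s}, so |H| = 14.

14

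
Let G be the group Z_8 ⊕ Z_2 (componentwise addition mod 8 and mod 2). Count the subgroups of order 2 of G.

3

|G| = 16 and 2 | 16, so subgroups of order 2 are possible by Lagrange.
The subgroups of order 2 are: {(0,0), (0,1)}; {(0,0), (4,0)}; {(0,0), (4,1)}.
So G has 3 subgroups of order 2.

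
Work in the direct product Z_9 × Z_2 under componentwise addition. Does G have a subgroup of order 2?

Yes

2 | 18. A subgroup of order 2 is {(0,0), (0,1)}.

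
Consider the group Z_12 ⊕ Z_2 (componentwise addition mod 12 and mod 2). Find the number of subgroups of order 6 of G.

3

|G| = 24 and 6 | 24, so subgroups of order 6 are possible by Lagrange.
The subgroups of order 6 are: {(0,0), (0,1), (4,0), (4,1), (8,0), (8,1)}; {(0,0), (2,0), (4,0), (6,0), (8,0), (10,0)}; {(0,0), (2,1), (4,0), (6,1), (8,0), (10,1)}.
So G has 3 subgroups of order 6.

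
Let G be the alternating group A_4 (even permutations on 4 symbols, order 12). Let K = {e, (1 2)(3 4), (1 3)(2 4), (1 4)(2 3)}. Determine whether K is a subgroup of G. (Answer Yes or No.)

Yes

|K| = 4 divides |G| = 12, consistent with Lagrange.
K contains the identity, every element's inverse is in K, and K is closed under ∘: it is a subgroup.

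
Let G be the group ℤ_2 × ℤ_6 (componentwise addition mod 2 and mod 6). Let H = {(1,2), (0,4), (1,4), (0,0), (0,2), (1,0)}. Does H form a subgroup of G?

Yes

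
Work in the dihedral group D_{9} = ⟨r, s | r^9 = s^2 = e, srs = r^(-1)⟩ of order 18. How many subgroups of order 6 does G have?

|G| = 18 and 6 | 18, so subgroups of order 6 are possible by Lagrange.
The subgroups of order 6 are: {e, r^3, r^6, r^2s, r^5s, r^8s}; {e, r^3, r^6, s, r^3s, r^6s}; {e, r^3, r^6, rs, r^4s, r^7s}.
So G has 3 subgroups of order 6.

3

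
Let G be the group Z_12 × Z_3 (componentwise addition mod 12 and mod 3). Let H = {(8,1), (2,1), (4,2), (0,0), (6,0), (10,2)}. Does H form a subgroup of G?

Yes

|H| = 6 divides |G| = 36, consistent with Lagrange.
H contains the identity, every element's inverse is in H, and H is closed under +: it is a subgroup.
In fact H = ⟨(10,2)⟩.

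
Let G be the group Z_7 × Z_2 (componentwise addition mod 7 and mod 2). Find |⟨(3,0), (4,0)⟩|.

|⟨(3,0)⟩| = 7 and |⟨(4,0)⟩| = 7, so |H| is a multiple of lcm(7, 7) = 7 and divides |G| = 14.
Closing under the operation: H = {(0,0), (1,0), (2,0), (3,0), (4,0), (5,0), (6,0)}, so |H| = 7.

7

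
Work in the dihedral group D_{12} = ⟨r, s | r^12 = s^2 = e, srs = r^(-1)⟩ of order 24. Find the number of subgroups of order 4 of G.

|G| = 24 and 4 | 24, so subgroups of order 4 are possible by Lagrange.
The subgroups of order 4 are: {e, r^6, r^4s, r^10s}; {e, r^6, r^5s, r^11s}; {e, r^6, r^2s, r^8s}; {e, r^3, r^6, r^9}; … (7 in all).
So G has 7 subgroups of order 4.

7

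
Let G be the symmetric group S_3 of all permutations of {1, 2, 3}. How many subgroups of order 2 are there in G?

|G| = 6 and 2 | 6, so subgroups of order 2 are possible by Lagrange.
The subgroups of order 2 are: {e, (1 2)}; {e, (1 3)}; {e, (2 3)}.
So G has 3 subgroups of order 2.

3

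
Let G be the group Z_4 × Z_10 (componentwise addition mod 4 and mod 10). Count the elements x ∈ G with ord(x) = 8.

An element (a,b) has order lcm(ord(a), ord(b)); count pairs with lcm equal to 8.
Enumerating gives 0 such elements.

0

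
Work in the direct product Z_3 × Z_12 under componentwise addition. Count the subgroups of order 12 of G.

|G| = 36 and 12 | 36, so subgroups of order 12 are possible by Lagrange.
The subgroups of order 12 are: {(0,0), (0,1), (0,2), (0,3), (0,4), (0,5), (0,6), (0,7), (0,8), (0,9), (0,10), (0,11)}; {(0,0), (0,3), (0,6), (0,9), (1,0), (1,3), (1,6), (1,9), (2,0), (2,3), (2,6), (2,9)}; {(0,0), (0,3), (0,6), (0,9), (1,1), (1,4), (1,7), (1,10), (2,2), (2,5), (2,8), (2,11)}; {(0,0), (0,3), (0,6), (0,9), (1,2), (1,5), (1,8), (1,11), (2,1), (2,4), (2,7), (2,10)}.
So G has 4 subgroups of order 12.

4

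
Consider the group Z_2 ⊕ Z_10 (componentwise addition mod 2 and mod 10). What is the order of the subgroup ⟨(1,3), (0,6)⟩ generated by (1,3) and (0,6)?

10

|⟨(1,3)⟩| = 10 and |⟨(0,6)⟩| = 5, so |H| is a multiple of lcm(10, 5) = 10 and divides |G| = 20.
Closing under the operation: H = {(0,0), (0,2), (0,4), (0,6), (0,8), (1,1), (1,3), (1,5), (1,7), (1,9)}, so |H| = 10.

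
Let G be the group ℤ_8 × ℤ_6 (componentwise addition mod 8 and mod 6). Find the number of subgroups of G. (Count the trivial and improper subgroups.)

|G| = 48, so by Lagrange every subgroup order divides 48. Divisors: 1, 2, 3, 4, 6, 8, 12, 16, 24, 48.
Subgroups by order — order 1: 1; order 2: 3; order 3: 1; order 4: 3; order 6: 3; order 8: 3; order 12: 3; order 16: 1; order 24: 3; order 48: 1.
Total: 1 + 3 + 1 + 3 + 3 + 3 + 3 + 1 + 3 + 1 = 22.

22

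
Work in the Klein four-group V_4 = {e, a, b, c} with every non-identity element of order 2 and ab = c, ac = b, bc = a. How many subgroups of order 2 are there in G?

3

|G| = 4 and 2 | 4, so subgroups of order 2 are possible by Lagrange.
The subgroups of order 2 are: {e, a}; {e, b}; {e, c}.
So G has 3 subgroups of order 2.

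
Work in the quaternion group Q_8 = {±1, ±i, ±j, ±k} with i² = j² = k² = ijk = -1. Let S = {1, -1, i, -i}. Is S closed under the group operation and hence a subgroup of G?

Yes

|S| = 4 divides |G| = 8, consistent with Lagrange.
S contains the identity, every element's inverse is in S, and S is closed under ·: it is a subgroup.
In fact S = ⟨-i⟩.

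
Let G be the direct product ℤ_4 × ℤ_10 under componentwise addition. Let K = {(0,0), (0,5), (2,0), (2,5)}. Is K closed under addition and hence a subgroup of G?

Yes

|K| = 4 divides |G| = 40, consistent with Lagrange.
K contains the identity, every element's inverse is in K, and K is closed under +: it is a subgroup.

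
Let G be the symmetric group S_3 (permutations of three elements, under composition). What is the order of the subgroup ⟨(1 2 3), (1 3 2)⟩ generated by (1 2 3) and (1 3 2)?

3

|⟨(1 2 3)⟩| = 3 and |⟨(1 3 2)⟩| = 3, so |H| is a multiple of lcm(3, 3) = 3 and divides |G| = 6.
Closing under the operation: H = {e, (1 2 3), (1 3 2)}, so |H| = 3.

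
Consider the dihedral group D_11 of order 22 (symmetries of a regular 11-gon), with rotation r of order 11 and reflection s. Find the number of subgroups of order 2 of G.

11

|G| = 22 and 2 | 22, so subgroups of order 2 are possible by Lagrange.
The subgroups of order 2 are: {e, r^10s}; {e, r^2s}; {e, r^3s}; {e, r^4s}; … (11 in all).
So G has 11 subgroups of order 2.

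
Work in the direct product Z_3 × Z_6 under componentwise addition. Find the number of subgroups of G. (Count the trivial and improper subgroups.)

|G| = 18, so by Lagrange every subgroup order divides 18. Divisors: 1, 2, 3, 6, 9, 18.
Subgroups by order — order 1: 1; order 2: 1; order 3: 4; order 6: 4; order 9: 1; order 18: 1.
Total: 1 + 1 + 4 + 4 + 1 + 1 = 12.

12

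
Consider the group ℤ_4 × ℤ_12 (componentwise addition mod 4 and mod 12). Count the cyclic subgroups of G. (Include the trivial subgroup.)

20

Each element a generates a cyclic subgroup ⟨a⟩; distinct elements may generate the same one (a cyclic group of order d has φ(d) generators).
Cyclic subgroups by order — order 1: 1; order 2: 3; order 3: 1; order 4: 6; order 6: 3; order 12: 6.
Total: 20.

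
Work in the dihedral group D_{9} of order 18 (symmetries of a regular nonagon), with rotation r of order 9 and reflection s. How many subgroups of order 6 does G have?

3

|G| = 18 and 6 | 18, so subgroups of order 6 are possible by Lagrange.
The subgroups of order 6 are: {e, r^3, r^6, r^2s, r^5s, r^8s}; {e, r^3, r^6, s, r^3s, r^6s}; {e, r^3, r^6, rs, r^4s, r^7s}.
So G has 3 subgroups of order 6.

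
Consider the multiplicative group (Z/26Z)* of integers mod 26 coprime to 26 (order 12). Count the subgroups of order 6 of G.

|G| = 12 and 6 | 12, so subgroups of order 6 are possible by Lagrange.
The subgroups of order 6 are: {1, 3, 9, 17, 23, 25}.
So G has 1 subgroup of order 6.

1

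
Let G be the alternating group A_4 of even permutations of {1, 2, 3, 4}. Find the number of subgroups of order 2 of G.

3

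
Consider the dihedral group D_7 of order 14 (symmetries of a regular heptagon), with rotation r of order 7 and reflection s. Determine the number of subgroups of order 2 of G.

|G| = 14 and 2 | 14, so subgroups of order 2 are possible by Lagrange.
The subgroups of order 2 are: {e, r^2s}; {e, r^3s}; {e, r^4s}; {e, r^5s}; … (7 in all).
So G has 7 subgroups of order 2.

7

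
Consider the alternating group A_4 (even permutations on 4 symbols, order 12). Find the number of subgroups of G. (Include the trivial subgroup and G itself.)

10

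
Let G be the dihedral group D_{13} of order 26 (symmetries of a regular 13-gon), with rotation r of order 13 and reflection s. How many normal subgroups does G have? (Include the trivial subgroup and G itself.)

G has 16 subgroups. Checking conjugation-invariance by order — order 1: 1/1 normal; order 2: 0/13 normal; order 13: 1/1 normal; order 26: 1/1 normal.
Total normal subgroups: 3.

3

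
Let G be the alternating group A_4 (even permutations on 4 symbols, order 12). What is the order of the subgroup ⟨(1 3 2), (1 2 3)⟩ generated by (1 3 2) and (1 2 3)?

3

|⟨(1 3 2)⟩| = 3 and |⟨(1 2 3)⟩| = 3, so |H| is a multiple of lcm(3, 3) = 3 and divides |G| = 12.
Closing under the operation: H = {e, (1 2 3), (1 3 2)}, so |H| = 3.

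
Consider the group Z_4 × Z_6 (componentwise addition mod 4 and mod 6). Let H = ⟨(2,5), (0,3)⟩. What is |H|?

12

|⟨(2,5)⟩| = 6 and |⟨(0,3)⟩| = 2, so |H| is a multiple of lcm(6, 2) = 6 and divides |G| = 24.
Closing under the operation: H = {(0,0), (0,1), (0,2), (0,3), (0,4), (0,5), (2,0), (2,1), (2,2), (2,3), (2,4), (2,5)}, so |H| = 12.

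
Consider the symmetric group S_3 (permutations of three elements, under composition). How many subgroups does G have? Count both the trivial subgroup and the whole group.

6

|G| = 6, so by Lagrange every subgroup order divides 6. Divisors: 1, 2, 3, 6.
Subgroups by order — order 1: 1; order 2: 3; order 3: 1; order 6: 1.
Total: 1 + 3 + 1 + 1 = 6.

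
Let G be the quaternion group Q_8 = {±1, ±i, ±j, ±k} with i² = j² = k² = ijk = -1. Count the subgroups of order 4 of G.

3

|G| = 8 and 4 | 8, so subgroups of order 4 are possible by Lagrange.
The subgroups of order 4 are: {1, -1, i, -i}; {1, -1, j, -j}; {1, -1, k, -k}.
So G has 3 subgroups of order 4.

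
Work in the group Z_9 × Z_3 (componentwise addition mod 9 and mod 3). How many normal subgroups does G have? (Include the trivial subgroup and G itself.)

G is abelian, so every subgroup is normal.
G has 10 subgroups in total, hence 10 normal subgroups.

10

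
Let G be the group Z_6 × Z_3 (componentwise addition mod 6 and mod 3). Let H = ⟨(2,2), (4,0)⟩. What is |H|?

|⟨(2,2)⟩| = 3 and |⟨(4,0)⟩| = 3, so |H| is a multiple of lcm(3, 3) = 3 and divides |G| = 18.
Closing under the operation: H = {(0,0), (0,1), (0,2), (2,0), (2,1), (2,2), (4,0), (4,1), (4,2)}, so |H| = 9.

9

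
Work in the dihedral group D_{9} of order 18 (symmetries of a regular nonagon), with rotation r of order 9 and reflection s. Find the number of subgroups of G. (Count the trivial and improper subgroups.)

16

|G| = 18, so by Lagrange every subgroup order divides 18. Divisors: 1, 2, 3, 6, 9, 18.
Subgroups by order — order 1: 1; order 2: 9; order 3: 1; order 6: 3; order 9: 1; order 18: 1.
Total: 1 + 9 + 1 + 3 + 1 + 1 = 16.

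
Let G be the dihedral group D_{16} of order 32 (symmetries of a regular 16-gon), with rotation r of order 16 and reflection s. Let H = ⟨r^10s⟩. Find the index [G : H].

16

|⟨r^10s⟩| = 2 and |G| = 32.
By Lagrange, [G : H] = |G|/|H| = 32/2 = 16.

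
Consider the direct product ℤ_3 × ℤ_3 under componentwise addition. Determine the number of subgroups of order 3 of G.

4

|G| = 9 and 3 | 9, so subgroups of order 3 are possible by Lagrange.
The subgroups of order 3 are: {(0,0), (0,1), (0,2)}; {(0,0), (1,0), (2,0)}; {(0,0), (1,1), (2,2)}; {(0,0), (1,2), (2,1)}.
So G has 4 subgroups of order 3.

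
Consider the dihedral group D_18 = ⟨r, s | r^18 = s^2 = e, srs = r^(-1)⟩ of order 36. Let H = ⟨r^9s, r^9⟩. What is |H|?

4

|⟨r^9s⟩| = 2 and |⟨r^9⟩| = 2, so |H| is a multiple of lcm(2, 2) = 2 and divides |G| = 36.
Closing under the operation: H = {e, r^9, s, r^9s}, so |H| = 4.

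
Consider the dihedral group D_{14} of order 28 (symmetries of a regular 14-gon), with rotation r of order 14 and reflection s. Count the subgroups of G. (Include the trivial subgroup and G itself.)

28

|G| = 28, so by Lagrange every subgroup order divides 28. Divisors: 1, 2, 4, 7, 14, 28.
Subgroups by order — order 1: 1; order 2: 15; order 4: 7; order 7: 1; order 14: 3; order 28: 1.
Total: 1 + 15 + 7 + 1 + 3 + 1 = 28.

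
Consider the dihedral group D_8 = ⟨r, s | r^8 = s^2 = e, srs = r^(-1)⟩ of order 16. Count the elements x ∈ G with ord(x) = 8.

The elements of order 8 are: r, r^3, r^5, r^7.
That's 4.

4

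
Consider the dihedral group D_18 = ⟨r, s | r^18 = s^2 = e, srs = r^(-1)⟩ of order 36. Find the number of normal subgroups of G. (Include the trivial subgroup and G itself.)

9

G has 45 subgroups. Checking conjugation-invariance by order — order 1: 1/1 normal; order 2: 1/19 normal; order 3: 1/1 normal; order 4: 0/9 normal; order 6: 1/7 normal; order 9: 1/1 normal; order 12: 0/3 normal; order 18: 3/3 normal; order 36: 1/1 normal.
Total normal subgroups: 9.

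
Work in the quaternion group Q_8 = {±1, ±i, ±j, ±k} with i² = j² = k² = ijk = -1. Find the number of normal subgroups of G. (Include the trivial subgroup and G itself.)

6

G has 6 subgroups. Checking conjugation-invariance by order — order 1: 1/1 normal; order 2: 1/1 normal; order 4: 3/3 normal; order 8: 1/1 normal.
Total normal subgroups: 6.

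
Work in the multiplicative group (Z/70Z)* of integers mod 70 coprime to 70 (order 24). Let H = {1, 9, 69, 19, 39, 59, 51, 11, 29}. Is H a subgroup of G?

No

|H| = 9 does not divide |G| = 24, so by Lagrange H is not a subgroup.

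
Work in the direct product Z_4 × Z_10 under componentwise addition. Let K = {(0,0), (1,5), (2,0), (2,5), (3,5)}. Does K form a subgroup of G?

No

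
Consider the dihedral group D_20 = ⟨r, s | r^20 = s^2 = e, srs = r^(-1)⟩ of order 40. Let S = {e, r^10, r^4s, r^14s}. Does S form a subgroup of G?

|S| = 4 divides |G| = 40, consistent with Lagrange.
S contains the identity, every element's inverse is in S, and S is closed under ·: it is a subgroup.

Yes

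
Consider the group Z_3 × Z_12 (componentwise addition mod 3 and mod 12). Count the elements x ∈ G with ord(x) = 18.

An element (a,b) has order lcm(ord(a), ord(b)); count pairs with lcm equal to 18.
Enumerating gives 0 such elements.

0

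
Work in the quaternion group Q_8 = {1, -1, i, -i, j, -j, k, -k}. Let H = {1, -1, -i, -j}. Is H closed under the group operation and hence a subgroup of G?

-i ∈ H but its inverse i ∉ H, so H is not a subgroup.

No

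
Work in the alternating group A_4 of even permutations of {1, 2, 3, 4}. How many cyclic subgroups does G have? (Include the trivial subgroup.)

Group the elements of G by the cyclic subgroup they generate; each cyclic subgroup of order d accounts for φ(d) elements.
Cyclic subgroups by order — order 1: 1; order 2: 3; order 3: 4.
Total: 8.

8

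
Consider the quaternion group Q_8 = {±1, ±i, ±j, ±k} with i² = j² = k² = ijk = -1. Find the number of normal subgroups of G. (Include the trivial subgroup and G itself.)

G has 6 subgroups. Checking conjugation-invariance by order — order 1: 1/1 normal; order 2: 1/1 normal; order 4: 3/3 normal; order 8: 1/1 normal.
Total normal subgroups: 6.

6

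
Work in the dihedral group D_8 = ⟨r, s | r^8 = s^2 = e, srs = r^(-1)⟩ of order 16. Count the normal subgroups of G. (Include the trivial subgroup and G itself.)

G has 19 subgroups. Checking conjugation-invariance by order — order 1: 1/1 normal; order 2: 1/9 normal; order 4: 1/5 normal; order 8: 3/3 normal; order 16: 1/1 normal.
Total normal subgroups: 7.

7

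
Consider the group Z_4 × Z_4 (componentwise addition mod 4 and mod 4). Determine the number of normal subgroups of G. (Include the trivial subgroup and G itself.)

15

G is abelian, so every subgroup is normal.
G has 15 subgroups in total, hence 15 normal subgroups.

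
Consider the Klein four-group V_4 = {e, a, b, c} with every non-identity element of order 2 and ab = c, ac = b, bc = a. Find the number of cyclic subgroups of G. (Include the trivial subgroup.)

4

A cyclic subgroup of order d is generated by each of its φ(d) elements of order d, so the cyclic subgroups of order d number (#elements of order d)/φ(d).
Cyclic subgroups by order — order 1: 1; order 2: 3.
Total: 4.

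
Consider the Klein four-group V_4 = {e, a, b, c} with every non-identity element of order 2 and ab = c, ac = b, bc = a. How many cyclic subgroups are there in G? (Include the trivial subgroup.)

4

Group the elements of G by the cyclic subgroup they generate; each cyclic subgroup of order d accounts for φ(d) elements.
Cyclic subgroups by order — order 1: 1; order 2: 3.
Total: 4.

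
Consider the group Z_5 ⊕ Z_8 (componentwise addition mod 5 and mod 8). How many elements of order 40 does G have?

16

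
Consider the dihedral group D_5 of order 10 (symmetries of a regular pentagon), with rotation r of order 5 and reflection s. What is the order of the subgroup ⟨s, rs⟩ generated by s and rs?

|⟨s⟩| = 2 and |⟨rs⟩| = 2, so |H| is a multiple of lcm(2, 2) = 2 and divides |G| = 10.
Closing {s, rs} under the group operation gives all of G, so |H| = 10.

10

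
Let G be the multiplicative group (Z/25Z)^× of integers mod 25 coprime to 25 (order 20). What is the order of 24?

2

Compute successive powers of 24 mod 25: 24, 1; 24^2 ≡ 1 (mod 25).
So |⟨24⟩| = 2.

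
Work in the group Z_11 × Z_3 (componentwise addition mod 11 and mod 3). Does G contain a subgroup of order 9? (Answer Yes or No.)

No

9 does not divide |G| = 33, so by Lagrange no subgroup of order 9 exists.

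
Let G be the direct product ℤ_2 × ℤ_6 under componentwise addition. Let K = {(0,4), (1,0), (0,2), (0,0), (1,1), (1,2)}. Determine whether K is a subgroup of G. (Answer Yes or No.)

No

(1,2) ∈ K but its inverse (1,4) ∉ K, so K is not a subgroup.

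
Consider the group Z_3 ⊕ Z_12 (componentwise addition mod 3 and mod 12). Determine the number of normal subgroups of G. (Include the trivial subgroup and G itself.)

18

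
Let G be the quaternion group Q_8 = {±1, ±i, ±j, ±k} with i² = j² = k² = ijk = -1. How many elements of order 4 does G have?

6

The elements of order 4 are: i, -i, j, -j, k, -k.
That's 6.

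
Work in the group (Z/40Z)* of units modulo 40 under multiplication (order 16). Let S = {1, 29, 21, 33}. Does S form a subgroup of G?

33 ∈ S but its inverse 17 ∉ S, so S is not a subgroup.

No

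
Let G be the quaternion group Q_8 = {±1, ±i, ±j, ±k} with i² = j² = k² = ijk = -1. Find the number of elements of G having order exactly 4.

6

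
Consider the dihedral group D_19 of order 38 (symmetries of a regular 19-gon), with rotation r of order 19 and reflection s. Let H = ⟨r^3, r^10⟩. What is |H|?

19

|⟨r^3⟩| = 19 and |⟨r^10⟩| = 19, so |H| is a multiple of lcm(19, 19) = 19 and divides |G| = 38.
Closing under the operation: H = {e, r, r^2, r^3, r^4, r^5, r^6, r^7, r^8, r^9, r^10, r^11, r^12, r^13, r^14, r^15, r^16, r^17, r^18}, so |H| = 19.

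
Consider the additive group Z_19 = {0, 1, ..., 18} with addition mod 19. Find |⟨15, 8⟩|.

|⟨15⟩| = 19 and |⟨8⟩| = 19, so |H| is a multiple of lcm(19, 19) = 19 and divides |G| = 19.
Closing {15, 8} under the group operation gives all of G, so |H| = 19.

19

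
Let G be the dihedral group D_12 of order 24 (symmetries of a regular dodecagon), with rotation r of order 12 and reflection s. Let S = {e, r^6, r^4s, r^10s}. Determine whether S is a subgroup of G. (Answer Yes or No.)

|S| = 4 divides |G| = 24, consistent with Lagrange.
S contains the identity, every element's inverse is in S, and S is closed under ·: it is a subgroup.

Yes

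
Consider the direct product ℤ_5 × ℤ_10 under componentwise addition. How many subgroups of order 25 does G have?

|G| = 50 and 25 | 50, so subgroups of order 25 are possible by Lagrange.
The subgroups of order 25 are: {(0,0), (0,2), (0,4), (0,6), (0,8), (1,0), (1,2), (1,4), (1,6), (1,8), (2,0), (2,2), (2,4), (2,6), (2,8), (3,0), (3,2), (3,4), (3,6), (3,8), (4,0), (4,2), (4,4), (4,6), (4,8)}.
So G has 1 subgroup of order 25.

1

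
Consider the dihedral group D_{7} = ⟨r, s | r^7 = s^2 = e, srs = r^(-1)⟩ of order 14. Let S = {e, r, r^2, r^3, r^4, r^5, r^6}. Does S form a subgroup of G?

Yes

|S| = 7 divides |G| = 14, consistent with Lagrange.
S contains the identity, every element's inverse is in S, and S is closed under ·: it is a subgroup.
In fact S = ⟨r^4⟩.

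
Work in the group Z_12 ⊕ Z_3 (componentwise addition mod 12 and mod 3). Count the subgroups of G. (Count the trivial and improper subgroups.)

|G| = 36, so by Lagrange every subgroup order divides 36. Divisors: 1, 2, 3, 4, 6, 9, 12, 18, 36.
Subgroups by order — order 1: 1; order 2: 1; order 3: 4; order 4: 1; order 6: 4; order 9: 1; order 12: 4; order 18: 1; order 36: 1.
Total: 1 + 1 + 4 + 1 + 4 + 1 + 4 + 1 + 1 = 18.

18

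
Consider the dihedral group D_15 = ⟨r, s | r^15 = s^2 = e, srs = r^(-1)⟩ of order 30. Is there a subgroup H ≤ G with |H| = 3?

3 | 30. A subgroup of order 3 is {e, r^5, r^10}.

Yes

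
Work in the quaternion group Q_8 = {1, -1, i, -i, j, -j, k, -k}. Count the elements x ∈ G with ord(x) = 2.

The elements of order 2 are: -1.
That's 1.

1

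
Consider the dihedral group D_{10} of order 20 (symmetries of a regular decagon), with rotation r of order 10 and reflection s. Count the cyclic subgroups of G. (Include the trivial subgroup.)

Each element a generates a cyclic subgroup ⟨a⟩; distinct elements may generate the same one (a cyclic group of order d has φ(d) generators).
Cyclic subgroups by order — order 1: 1; order 2: 11; order 5: 1; order 10: 1.
Total: 14.

14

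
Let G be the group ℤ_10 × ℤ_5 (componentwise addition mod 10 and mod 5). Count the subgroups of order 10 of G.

|G| = 50 and 10 | 50, so subgroups of order 10 are possible by Lagrange.
The subgroups of order 10 are: {(0,0), (0,1), (0,2), (0,3), (0,4), (5,0), (5,1), (5,2), (5,3), (5,4)}; {(0,0), (1,0), (2,0), (3,0), (4,0), (5,0), (6,0), (7,0), (8,0), (9,0)}; {(0,0), (1,1), (2,2), (3,3), (4,4), (5,0), (6,1), (7,2), (8,3), (9,4)}; {(0,0), (1,2), (2,4), (3,1), (4,3), (5,0), (6,2), (7,4), (8,1), (9,3)}; … (6 in all).
So G has 6 subgroups of order 10.

6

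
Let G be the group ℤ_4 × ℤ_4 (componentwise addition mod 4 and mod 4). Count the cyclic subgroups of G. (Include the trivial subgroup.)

A cyclic subgroup of order d is generated by each of its φ(d) elements of order d, so the cyclic subgroups of order d number (#elements of order d)/φ(d).
Cyclic subgroups by order — order 1: 1; order 2: 3; order 4: 6.
Total: 10.

10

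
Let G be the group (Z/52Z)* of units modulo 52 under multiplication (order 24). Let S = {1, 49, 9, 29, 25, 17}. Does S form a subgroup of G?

|S| = 6 divides |G| = 24, consistent with Lagrange.
S contains the identity, every element's inverse is in S, and S is closed under ·: it is a subgroup.
In fact S = ⟨17⟩.

Yes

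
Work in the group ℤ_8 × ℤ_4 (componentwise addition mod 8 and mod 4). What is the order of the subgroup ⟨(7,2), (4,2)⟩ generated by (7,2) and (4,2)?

16

|⟨(7,2)⟩| = 8 and |⟨(4,2)⟩| = 2, so |H| is a multiple of lcm(8, 2) = 8 and divides |G| = 32.
Closing under the operation: H = {(0,0), (0,2), (1,0), (1,2), (2,0), (2,2), (3,0), (3,2), (4,0), (4,2), (5,0), (5,2), (6,0), (6,2), (7,0), (7,2)}, so |H| = 16.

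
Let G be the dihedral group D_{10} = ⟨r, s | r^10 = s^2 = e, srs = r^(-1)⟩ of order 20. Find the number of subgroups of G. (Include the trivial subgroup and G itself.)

22

|G| = 20, so by Lagrange every subgroup order divides 20. Divisors: 1, 2, 4, 5, 10, 20.
Subgroups by order — order 1: 1; order 2: 11; order 4: 5; order 5: 1; order 10: 3; order 20: 1.
Total: 1 + 11 + 5 + 1 + 3 + 1 = 22.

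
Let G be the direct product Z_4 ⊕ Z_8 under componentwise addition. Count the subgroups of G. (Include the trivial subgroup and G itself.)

|G| = 32, so by Lagrange every subgroup order divides 32. Divisors: 1, 2, 4, 8, 16, 32.
Subgroups by order — order 1: 1; order 2: 3; order 4: 7; order 8: 7; order 16: 3; order 32: 1.
Total: 1 + 3 + 7 + 7 + 3 + 1 = 22.

22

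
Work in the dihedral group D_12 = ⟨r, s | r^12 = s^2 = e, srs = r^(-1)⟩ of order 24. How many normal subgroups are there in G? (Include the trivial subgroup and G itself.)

9

G has 34 subgroups. Checking conjugation-invariance by order — order 1: 1/1 normal; order 2: 1/13 normal; order 3: 1/1 normal; order 4: 1/7 normal; order 6: 1/5 normal; order 8: 0/3 normal; order 12: 3/3 normal; order 24: 1/1 normal.
Total normal subgroups: 9.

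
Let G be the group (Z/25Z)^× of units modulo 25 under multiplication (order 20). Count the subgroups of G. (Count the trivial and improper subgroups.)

6

|G| = 20, so by Lagrange every subgroup order divides 20. Divisors: 1, 2, 4, 5, 10, 20.
Subgroups by order — order 1: 1; order 2: 1; order 4: 1; order 5: 1; order 10: 1; order 20: 1.
Total: 1 + 1 + 1 + 1 + 1 + 1 = 6.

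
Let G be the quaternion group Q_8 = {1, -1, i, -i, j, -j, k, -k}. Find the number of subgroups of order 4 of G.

|G| = 8 and 4 | 8, so subgroups of order 4 are possible by Lagrange.
The subgroups of order 4 are: {1, -1, i, -i}; {1, -1, j, -j}; {1, -1, k, -k}.
So G has 3 subgroups of order 4.

3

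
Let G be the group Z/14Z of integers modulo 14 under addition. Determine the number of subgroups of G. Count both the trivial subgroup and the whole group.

Subgroups of the cyclic group Z/14Z correspond bijectively to divisors of 14.
Divisors of 14: 1, 2, 7, 14.
So Z/14Z has 4 subgroups.

4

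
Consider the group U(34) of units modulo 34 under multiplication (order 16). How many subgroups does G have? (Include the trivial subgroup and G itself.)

5

|G| = 16, so by Lagrange every subgroup order divides 16. Divisors: 1, 2, 4, 8, 16.
Subgroups by order — order 1: 1; order 2: 1; order 4: 1; order 8: 1; order 16: 1.
Total: 1 + 1 + 1 + 1 + 1 = 5.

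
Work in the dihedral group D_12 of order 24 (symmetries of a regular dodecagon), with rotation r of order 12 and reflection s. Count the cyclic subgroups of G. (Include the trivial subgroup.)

Each element a generates a cyclic subgroup ⟨a⟩; distinct elements may generate the same one (a cyclic group of order d has φ(d) generators).
Cyclic subgroups by order — order 1: 1; order 2: 13; order 3: 1; order 4: 1; order 6: 1; order 12: 1.
Total: 18.

18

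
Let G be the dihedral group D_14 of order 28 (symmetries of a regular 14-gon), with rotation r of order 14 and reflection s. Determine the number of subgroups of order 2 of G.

|G| = 28 and 2 | 28, so subgroups of order 2 are possible by Lagrange.
The subgroups of order 2 are: {e, r^10s}; {e, r^11s}; {e, r^12s}; {e, r^13s}; … (15 in all).
So G has 15 subgroups of order 2.

15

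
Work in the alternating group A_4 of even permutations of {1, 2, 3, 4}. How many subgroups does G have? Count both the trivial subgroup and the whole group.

|G| = 12, so by Lagrange every subgroup order divides 12. Divisors: 1, 2, 3, 4, 6, 12.
Subgroups by order — order 1: 1; order 2: 3; order 3: 4; order 4: 1; order 6: 0; order 12: 1.
Total: 1 + 3 + 4 + 1 + 0 + 1 = 10.

10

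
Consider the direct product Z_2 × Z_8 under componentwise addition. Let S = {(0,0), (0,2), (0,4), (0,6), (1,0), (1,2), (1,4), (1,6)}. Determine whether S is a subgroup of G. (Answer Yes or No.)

Yes

|S| = 8 divides |G| = 16, consistent with Lagrange.
S contains the identity, every element's inverse is in S, and S is closed under +: it is a subgroup.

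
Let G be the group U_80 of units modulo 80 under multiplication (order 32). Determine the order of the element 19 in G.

Compute successive powers of 19 mod 80: 19, 41, 59, 1; 19^4 ≡ 1 (mod 80).
So |⟨19⟩| = 4.

4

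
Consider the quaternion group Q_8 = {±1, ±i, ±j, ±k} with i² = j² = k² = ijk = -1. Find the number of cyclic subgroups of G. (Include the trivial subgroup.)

5

Each element a generates a cyclic subgroup ⟨a⟩; distinct elements may generate the same one (a cyclic group of order d has φ(d) generators).
Cyclic subgroups by order — order 1: 1; order 2: 1; order 4: 3.
Total: 5.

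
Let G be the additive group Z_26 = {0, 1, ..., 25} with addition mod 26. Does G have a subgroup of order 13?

Yes

13 | 26. A subgroup of order 13 is {0, 2, 4, 6, 8, 10, 12, 14, 16, 18, 20, 22, 24}.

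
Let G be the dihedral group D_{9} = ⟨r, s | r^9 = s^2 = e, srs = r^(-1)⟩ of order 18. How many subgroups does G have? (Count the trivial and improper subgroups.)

16

|G| = 18, so by Lagrange every subgroup order divides 18. Divisors: 1, 2, 3, 6, 9, 18.
Subgroups by order — order 1: 1; order 2: 9; order 3: 1; order 6: 3; order 9: 1; order 18: 1.
Total: 1 + 9 + 1 + 3 + 1 + 1 = 16.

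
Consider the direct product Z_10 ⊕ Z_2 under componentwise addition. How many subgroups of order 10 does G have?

3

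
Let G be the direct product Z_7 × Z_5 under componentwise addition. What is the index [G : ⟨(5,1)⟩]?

|⟨(5,1)⟩| = 35 and |G| = 35.
By Lagrange, [G : H] = |G|/|H| = 35/35 = 1.

1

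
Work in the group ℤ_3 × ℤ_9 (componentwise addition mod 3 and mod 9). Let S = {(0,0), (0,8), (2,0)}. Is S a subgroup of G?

No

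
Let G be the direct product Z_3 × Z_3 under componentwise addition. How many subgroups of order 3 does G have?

|G| = 9 and 3 | 9, so subgroups of order 3 are possible by Lagrange.
The subgroups of order 3 are: {(0,0), (0,1), (0,2)}; {(0,0), (1,0), (2,0)}; {(0,0), (1,1), (2,2)}; {(0,0), (1,2), (2,1)}.
So G has 4 subgroups of order 3.

4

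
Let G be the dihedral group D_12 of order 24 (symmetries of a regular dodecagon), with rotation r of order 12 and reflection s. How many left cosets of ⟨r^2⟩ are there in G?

4

|⟨r^2⟩| = 6 and |G| = 24.
By Lagrange, [G : H] = |G|/|H| = 24/6 = 4.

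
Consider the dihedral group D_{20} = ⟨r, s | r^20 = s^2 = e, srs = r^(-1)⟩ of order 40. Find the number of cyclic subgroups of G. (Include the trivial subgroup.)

26

A cyclic subgroup of order d is generated by each of its φ(d) elements of order d, so the cyclic subgroups of order d number (#elements of order d)/φ(d).
Cyclic subgroups by order — order 1: 1; order 2: 21; order 4: 1; order 5: 1; order 10: 1; order 20: 1.
Total: 26.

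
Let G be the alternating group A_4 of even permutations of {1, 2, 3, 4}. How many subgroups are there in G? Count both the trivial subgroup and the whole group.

10

|G| = 12, so by Lagrange every subgroup order divides 12. Divisors: 1, 2, 3, 4, 6, 12.
Subgroups by order — order 1: 1; order 2: 3; order 3: 4; order 4: 1; order 6: 0; order 12: 1.
Total: 1 + 3 + 4 + 1 + 0 + 1 = 10.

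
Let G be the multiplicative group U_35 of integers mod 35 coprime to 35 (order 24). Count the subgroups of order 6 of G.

|G| = 24 and 6 | 24, so subgroups of order 6 are possible by Lagrange.
The subgroups of order 6 are: {1, 11, 16, 19, 24, 34}; {1, 6, 11, 16, 26, 31}; {1, 4, 9, 11, 16, 29}.
So G has 3 subgroups of order 6.

3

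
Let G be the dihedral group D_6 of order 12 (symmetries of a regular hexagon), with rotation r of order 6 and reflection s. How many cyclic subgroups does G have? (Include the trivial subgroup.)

Group the elements of G by the cyclic subgroup they generate; each cyclic subgroup of order d accounts for φ(d) elements.
Cyclic subgroups by order — order 1: 1; order 2: 7; order 3: 1; order 6: 1.
Total: 10.

10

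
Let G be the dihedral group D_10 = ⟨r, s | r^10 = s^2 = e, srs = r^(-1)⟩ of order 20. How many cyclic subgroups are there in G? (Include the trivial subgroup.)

14

A cyclic subgroup of order d is generated by each of its φ(d) elements of order d, so the cyclic subgroups of order d number (#elements of order d)/φ(d).
Cyclic subgroups by order — order 1: 1; order 2: 11; order 5: 1; order 10: 1.
Total: 14.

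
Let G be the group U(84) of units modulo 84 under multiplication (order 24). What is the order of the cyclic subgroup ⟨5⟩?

Compute successive powers of 5 mod 84: 5, 25, 41, 37, 17, 1; 5^6 ≡ 1 (mod 84).
So |⟨5⟩| = 6.

6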